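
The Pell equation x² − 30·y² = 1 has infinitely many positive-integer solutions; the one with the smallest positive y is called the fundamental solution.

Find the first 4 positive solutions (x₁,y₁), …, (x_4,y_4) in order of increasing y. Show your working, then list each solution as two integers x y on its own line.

11 2
241 44
5291 966
116161 21208

√30 → a₀=5, period (2,10); ℓ=2 even so k=1
step 0: (5, 1)  from 5·(1,0) + (0,1)
step 1: (11, 2)  from 2·(5,1) + (1,0)
→ (11, 2).  Check: 11²=121, 30·2²=120, difference 1.
(x_2, y_2) = (11·11 + 30·2·2, 11·2 + 2·11) = (241, 44)
(x_3, y_3) = (11·241 + 30·2·44, 11·44 + 2·241) = (5291, 966)
(x_4, y_4) = (11·5291 + 30·2·966, 11·966 + 2·5291) = (116161, 21208)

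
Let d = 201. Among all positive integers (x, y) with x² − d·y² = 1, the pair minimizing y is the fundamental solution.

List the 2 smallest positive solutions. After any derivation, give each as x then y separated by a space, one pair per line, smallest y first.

515095 36332
530645718049 37428863080

d=201: √d = [14; 5,1,1,1,2,…,1,5,28] (ℓ=14, even), read p_13/q_13
a_0=14:  p_0=14·1+0=14,  q_0=14·0+1=1
a_1=5:  p_1=5·14+1=71,  q_1=5·1+0=5
a_2=1:  p_2=1·71+14=85,  q_2=1·5+1=6
a_3=1:  p_3=1·85+71=156,  q_3=1·6+5=11
…
a_5=2:  p_5=2·241+156=638,  q_5=2·17+11=45
…
a_7=8:  p_7=8·879+638=7670,  q_7=8·62+45=541
a_8=1:  p_8=1·7670+879=8549,  q_8=1·541+62=603
a_9=2:  p_9=2·8549+7670=24768,  q_9=2·603+541=1747
a_10=1:  p_10=1·24768+8549=33317,  q_10=1·1747+603=2350
a_11=1:  p_11=1·33317+24768=58085,  q_11=1·2350+1747=4097
a_12=1:  p_12=1·58085+33317=91402,  q_12=1·4097+2350=6447
a_13=5:  p_13=5·91402+58085=515095,  q_13=5·6447+4097=36332
fundamental: x₁=515095, y₁=36332  (since 265322859025 − 201·1320014224 = 1)
k=2:  x_2 = 515095·515095+201·36332·36332 = 530645718049,  y_2 = 515095·36332+36332·515095 = 37428863080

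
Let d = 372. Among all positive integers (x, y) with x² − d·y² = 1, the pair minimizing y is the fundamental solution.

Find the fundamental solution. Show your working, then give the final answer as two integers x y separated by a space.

12151 630

√372 = [19; 3,2,12,2,3,38, …], period ℓ=6 (even) → k=5
step 0: (19, 1)  from 19·(1,0) + (0,1)
step 1: (58, 3)  from 3·(19,1) + (1,0)
step 2: (135, 7)  from 2·(58,3) + (19,1)
…
step 4: (3491, 181)  from 2·(1678,87) + (135,7)
step 5: (12151, 630)  from 3·(3491,181) + (1678,87)
→ (12151, 630).  Check: 12151²=147646801, 372·630²=147646800, difference 1.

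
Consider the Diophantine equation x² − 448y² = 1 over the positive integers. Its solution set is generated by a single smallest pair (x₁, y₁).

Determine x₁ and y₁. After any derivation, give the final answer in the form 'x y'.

d=448: √d = [21; 6,42] (ℓ=2, even), read p_1/q_1
step 0: (21, 1)  from 21·(1,0) + (0,1)
step 1: (127, 6)  from 6·(21,1) + (1,0)
fundamental: x₁=127, y₁=6  (since 16129 − 448·36 = 1)

127 6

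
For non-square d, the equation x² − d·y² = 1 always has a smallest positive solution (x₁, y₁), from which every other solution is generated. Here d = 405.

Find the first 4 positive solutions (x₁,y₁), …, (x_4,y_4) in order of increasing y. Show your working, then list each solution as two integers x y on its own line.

161 8
51841 2576
16692641 829464
5374978561 267084832

[20; 8,40] for √405; ℓ=2 ⇒ convergent index 1
step 0: (20, 1)  from 20·(1,0) + (0,1)
step 1: (161, 8)  from 8·(20,1) + (1,0)
fundamental: x₁=161, y₁=8  (since 25921 − 405·64 = 1)
(161+8√405)^2 = 51841 + 2576√405
(161+8√405)^3 = 16692641 + 829464√405
(161+8√405)^4 = 5374978561 + 267084832√405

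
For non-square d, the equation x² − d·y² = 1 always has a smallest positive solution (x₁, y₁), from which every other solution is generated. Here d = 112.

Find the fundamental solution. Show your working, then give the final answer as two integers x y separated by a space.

√112 = [10; 1,1,2,1,1,20, …], period ℓ=6 (even) → k=5
i=0: a=10 ⇒ p=10, q=1
…
i=2: a=1 ⇒ p=21, q=2
…
i=4: a=1 ⇒ p=74, q=7
i=5: a=1 ⇒ p=127, q=12
(x₁, y₁) = (127, 12);  127² − 112·12² = 1 ✓

127 12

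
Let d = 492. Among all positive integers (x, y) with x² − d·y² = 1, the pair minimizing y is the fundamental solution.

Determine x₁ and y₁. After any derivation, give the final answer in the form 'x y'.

d=492: √d = [22; 5,1,1,10,1,1,5,44] (ℓ=8, even), read p_7/q_7
step 0: (22, 1)  from 22·(1,0) + (0,1)
step 1: (111, 5)  from 5·(22,1) + (1,0)
…
step 5: (2817, 127)  from 1·(2573,116) + (244,11)
step 6: (5390, 243)  from 1·(2817,127) + (2573,116)
step 7: (29767, 1342)  from 5·(5390,243) + (2817,127)
→ (29767, 1342).  Check: 29767²=886074289, 492·1342²=886074288, difference 1.

29767 1342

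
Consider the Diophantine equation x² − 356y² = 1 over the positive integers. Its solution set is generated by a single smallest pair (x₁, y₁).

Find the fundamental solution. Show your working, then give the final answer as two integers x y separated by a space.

500001 26500

√356 = [18; 1,6,1,1,2,…,6,1,36, …], period ℓ=14 (even) → k=13
i=0: a=18 ⇒ p=18, q=1
…
i=3: a=1 ⇒ p=151, q=8
i=4: a=1 ⇒ p=283, q=15
i=5: a=2 ⇒ p=717, q=38
i=6: a=1 ⇒ p=1000, q=53
i=7: a=8 ⇒ p=8717, q=462
…
i=10: a=1 ⇒ p=37868, q=2007
i=11: a=1 ⇒ p=66019, q=3499
i=12: a=6 ⇒ p=433982, q=23001
i=13: a=1 ⇒ p=500001, q=26500
(x₁, y₁) = (500001, 26500);  500001² − 356·26500² = 1 ✓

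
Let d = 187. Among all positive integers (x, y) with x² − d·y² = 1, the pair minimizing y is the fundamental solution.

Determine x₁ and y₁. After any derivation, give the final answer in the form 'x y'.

√187 = [13; 1,2,13,2,1,26, …], period ℓ=6 (even) → k=5
i=0: a=13 ⇒ p=13, q=1
i=1: a=1 ⇒ p=14, q=1
i=2: a=2 ⇒ p=41, q=3
i=3: a=13 ⇒ p=547, q=40
i=4: a=2 ⇒ p=1135, q=83
i=5: a=1 ⇒ p=1682, q=123
fundamental: x₁=1682, y₁=123  (since 2829124 − 187·15129 = 1)

1682 123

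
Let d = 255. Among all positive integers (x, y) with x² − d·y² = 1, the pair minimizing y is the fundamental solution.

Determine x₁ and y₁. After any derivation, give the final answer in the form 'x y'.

16 1

√255 = [15; 1,30, …], period ℓ=2 (even) → k=1
k=0  a_k=15  p_k/q_k = 15/1
k=1  a_k=1  p_k/q_k = 16/1
→ (16, 1).  Check: 16²=256, 255·1²=255, difference 1.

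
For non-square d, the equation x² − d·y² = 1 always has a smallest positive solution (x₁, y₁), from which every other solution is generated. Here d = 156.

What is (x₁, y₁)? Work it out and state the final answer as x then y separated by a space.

25 2

[12; 2,24] for √156; ℓ=2 ⇒ convergent index 1
k=0  a_k=12  p_k/q_k = 12/1
k=1  a_k=2  p_k/q_k = 25/2
fundamental: x₁=25, y₁=2  (since 625 − 156·4 = 1)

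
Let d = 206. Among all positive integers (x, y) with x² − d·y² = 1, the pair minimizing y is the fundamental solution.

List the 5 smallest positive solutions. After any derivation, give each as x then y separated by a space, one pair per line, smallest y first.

59535 4148
7088832449 493902360
844067279642895 58808954001052
100503090979990675201 7002382152411359280
11966903042143422416540175 833773642828811595468548

√206 → a₀=14, period (2,1,5,14,5,1,2,28); ℓ=8 even so k=7
step 0: (14, 1)  from 14·(1,0) + (0,1)
step 1: (29, 2)  from 2·(14,1) + (1,0)
step 2: (43, 3)  from 1·(29,2) + (14,1)
…
step 5: (17539, 1222)  from 5·(3459,241) + (244,17)
step 6: (20998, 1463)  from 1·(17539,1222) + (3459,241)
step 7: (59535, 4148)  from 2·(20998,1463) + (17539,1222)
(x₁, y₁) = (59535, 4148);  59535² − 206·4148² = 1 ✓
k=2:  x_2 = 59535·59535+206·4148·4148 = 7088832449,  y_2 = 59535·4148+4148·59535 = 493902360
k=3:  x_3 = 59535·7088832449+206·4148·493902360 = 844067279642895,  y_3 = 59535·493902360+4148·7088832449 = 58808954001052
k=4:  x_4 = 59535·844067279642895+206·4148·58808954001052 = 100503090979990675201,  y_4 = 59535·58808954001052+4148·844067279642895 = 7002382152411359280
k=5:  x_5 = 59535·100503090979990675201+206·4148·7002382152411359280 = 11966903042143422416540175,  y_5 = 59535·7002382152411359280+4148·100503090979990675201 = 833773642828811595468548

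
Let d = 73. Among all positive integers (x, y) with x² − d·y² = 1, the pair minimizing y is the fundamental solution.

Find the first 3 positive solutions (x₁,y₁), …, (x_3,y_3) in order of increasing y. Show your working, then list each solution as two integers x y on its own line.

2281249 267000
10408194000001 1218186966000
47487364308614281249 5557975596000801000

√73 → a₀=8, period (1,1,5,5,1,1,16); ℓ=7 odd so k=13
i=0: a=8 ⇒ p=8, q=1
i=1: a=1 ⇒ p=9, q=1
…
i=3: a=5 ⇒ p=94, q=11
i=4: a=5 ⇒ p=487, q=57
i=5: a=1 ⇒ p=581, q=68
…
i=7: a=16 ⇒ p=17669, q=2068
…
i=10: a=5 ⇒ p=200767, q=23498
i=11: a=5 ⇒ p=1040241, q=121751
i=12: a=1 ⇒ p=1241008, q=145249
i=13: a=1 ⇒ p=2281249, q=267000
fundamental: x₁=2281249, y₁=267000  (since 5204097000001 − 73·71289000000 = 1)
n=2: (2281249,267000)∘(2281249,267000) = (2281249·2281249+73·267000·267000, 2281249·267000+267000·2281249) = (10408194000001,1218186966000)
n=3: (10408194000001,1218186966000)∘(2281249,267000) = (2281249·10408194000001+73·267000·1218186966000, 2281249·1218186966000+267000·10408194000001) = (47487364308614281249,5557975596000801000)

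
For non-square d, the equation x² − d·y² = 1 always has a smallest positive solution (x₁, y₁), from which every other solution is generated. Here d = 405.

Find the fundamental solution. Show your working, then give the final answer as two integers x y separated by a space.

√405 → a₀=20, period (8,40); ℓ=2 even so k=1
i=0: a=20 ⇒ p=20, q=1
i=1: a=8 ⇒ p=161, q=8
fundamental: x₁=161, y₁=8  (since 25921 − 405·64 = 1)

161 8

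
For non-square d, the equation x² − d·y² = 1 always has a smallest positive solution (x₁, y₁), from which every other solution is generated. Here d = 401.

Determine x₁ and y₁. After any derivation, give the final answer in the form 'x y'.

√401 = [20; 40, …], period ℓ=1 (odd) → k=1
step 0: (20, 1)  from 20·(1,0) + (0,1)
step 1: (801, 40)  from 40·(20,1) + (1,0)
fundamental: x₁=801, y₁=40  (since 641601 − 401·1600 = 1)

801 40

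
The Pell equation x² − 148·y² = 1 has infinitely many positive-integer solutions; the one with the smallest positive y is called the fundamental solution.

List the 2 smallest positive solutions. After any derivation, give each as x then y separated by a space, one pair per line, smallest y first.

73 6
10657 876

[12; 6,24] for √148; ℓ=2 ⇒ convergent index 1
a_0=12:  p_0=12·1+0=12,  q_0=12·0+1=1
a_1=6:  p_1=6·12+1=73,  q_1=6·1+0=6
→ (73, 6).  Check: 73²=5329, 148·6²=5328, difference 1.
n=2: (73,6)∘(73,6) = (73·73+148·6·6, 73·6+6·73) = (10657,876)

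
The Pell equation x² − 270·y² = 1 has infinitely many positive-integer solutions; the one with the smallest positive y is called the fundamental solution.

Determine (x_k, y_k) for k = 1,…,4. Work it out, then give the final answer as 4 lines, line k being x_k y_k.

5291 322
55989361 3407404
592479412811 36057148806
6269617090376641 381556745257688

√270 → a₀=16, period (2,3,6,3,2,32); ℓ=6 even so k=5
i=0: a=16 ⇒ p=16, q=1
i=1: a=2 ⇒ p=33, q=2
i=2: a=3 ⇒ p=115, q=7
i=3: a=6 ⇒ p=723, q=44
i=4: a=3 ⇒ p=2284, q=139
i=5: a=2 ⇒ p=5291, q=322
→ (5291, 322).  Check: 5291²=27994681, 270·322²=27994680, difference 1.
(5291+322√270)^2 = 55989361 + 3407404√270
(5291+322√270)^3 = 592479412811 + 36057148806√270
(5291+322√270)^4 = 6269617090376641 + 381556745257688√270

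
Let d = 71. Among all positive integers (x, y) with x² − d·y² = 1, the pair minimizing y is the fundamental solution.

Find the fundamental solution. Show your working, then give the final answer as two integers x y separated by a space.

3480 413

[8; 2,2,1,7,1,2,2,16] for √71; ℓ=8 ⇒ convergent index 7
k=0  a_k=8  p_k/q_k = 8/1
…
k=3  a_k=1  p_k/q_k = 59/7
…
k=5  a_k=1  p_k/q_k = 514/61
k=6  a_k=2  p_k/q_k = 1483/176
k=7  a_k=2  p_k/q_k = 3480/413
→ (3480, 413).  Check: 3480²=12110400, 71·413²=12110399, difference 1.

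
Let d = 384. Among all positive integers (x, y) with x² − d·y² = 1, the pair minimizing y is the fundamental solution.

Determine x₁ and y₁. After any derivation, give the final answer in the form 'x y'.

[19; 1,1,2,9,2,1,1,38] for √384; ℓ=8 ⇒ convergent index 7
k=0  a_k=19  p_k/q_k = 19/1
k=1  a_k=1  p_k/q_k = 20/1
k=2  a_k=1  p_k/q_k = 39/2
…
k=4  a_k=9  p_k/q_k = 921/47
k=5  a_k=2  p_k/q_k = 1940/99
k=6  a_k=1  p_k/q_k = 2861/146
k=7  a_k=1  p_k/q_k = 4801/245
fundamental: x₁=4801, y₁=245  (since 23049601 − 384·60025 = 1)

4801 245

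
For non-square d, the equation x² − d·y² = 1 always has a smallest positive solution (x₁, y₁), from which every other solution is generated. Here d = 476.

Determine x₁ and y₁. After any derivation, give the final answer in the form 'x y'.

√476 = [21; 1,4,2,10,2,4,1,42, …], period ℓ=8 (even) → k=7
step 0: (21, 1)  from 21·(1,0) + (0,1)
step 1: (22, 1)  from 1·(21,1) + (1,0)
step 2: (109, 5)  from 4·(22,1) + (21,1)
step 3: (240, 11)  from 2·(109,5) + (22,1)
step 4: (2509, 115)  from 10·(240,11) + (109,5)
step 5: (5258, 241)  from 2·(2509,115) + (240,11)
step 6: (23541, 1079)  from 4·(5258,241) + (2509,115)
step 7: (28799, 1320)  from 1·(23541,1079) + (5258,241)
(x₁, y₁) = (28799, 1320);  28799² − 476·1320² = 1 ✓

28799 1320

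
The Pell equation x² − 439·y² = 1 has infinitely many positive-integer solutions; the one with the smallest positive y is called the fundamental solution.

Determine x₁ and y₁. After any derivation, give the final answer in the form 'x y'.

√439 → a₀=20, period (1,19,1,40); ℓ=4 even so k=3
k=0  a_k=20  p_k/q_k = 20/1
k=1  a_k=1  p_k/q_k = 21/1
k=2  a_k=19  p_k/q_k = 419/20
k=3  a_k=1  p_k/q_k = 440/21
fundamental: x₁=440, y₁=21  (since 193600 − 439·441 = 1)

440 21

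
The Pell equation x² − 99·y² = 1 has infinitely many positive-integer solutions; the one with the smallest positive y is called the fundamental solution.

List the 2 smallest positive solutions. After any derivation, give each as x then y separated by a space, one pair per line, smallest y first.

10 1
199 20

d=99: √d = [9; 1,18] (ℓ=2, even), read p_1/q_1
i=0: a=9 ⇒ p=9, q=1
i=1: a=1 ⇒ p=10, q=1
fundamental: x₁=10, y₁=1  (since 100 − 99·1 = 1)
k=2:  x_2 = 10·10+99·1·1 = 199,  y_2 = 10·1+1·10 = 20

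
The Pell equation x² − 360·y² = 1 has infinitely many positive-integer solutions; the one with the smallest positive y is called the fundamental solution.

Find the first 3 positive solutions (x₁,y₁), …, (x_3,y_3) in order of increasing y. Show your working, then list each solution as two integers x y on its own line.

19 1
721 38
27379 1443

√360 → a₀=18, period (1,36); ℓ=2 even so k=1
a_0=18:  p_0=18·1+0=18,  q_0=18·0+1=1
a_1=1:  p_1=1·18+1=19,  q_1=1·1+0=1
→ (19, 1).  Check: 19²=361, 360·1²=360, difference 1.
(19+1√360)^2 = 721 + 38√360
(19+1√360)^3 = 27379 + 1443√360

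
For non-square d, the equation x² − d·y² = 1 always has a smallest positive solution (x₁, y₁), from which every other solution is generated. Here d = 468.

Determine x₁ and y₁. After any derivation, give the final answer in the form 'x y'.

√468 → a₀=21, period (1,1,1,2,1,1,1,42); ℓ=8 even so k=7
step 0: (21, 1)  from 21·(1,0) + (0,1)
…
step 4: (173, 8)  from 2·(65,3) + (43,2)
step 5: (238, 11)  from 1·(173,8) + (65,3)
step 6: (411, 19)  from 1·(238,11) + (173,8)
step 7: (649, 30)  from 1·(411,19) + (238,11)
→ (649, 30).  Check: 649²=421201, 468·30²=421200, difference 1.

649 30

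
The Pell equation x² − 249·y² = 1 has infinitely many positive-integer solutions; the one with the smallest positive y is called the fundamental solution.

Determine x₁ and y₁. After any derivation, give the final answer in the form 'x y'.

√249 = [15; 1,3,1,1,5,…,3,1,30, …], period ℓ=16 (even) → k=15
k=0  a_k=15  p_k/q_k = 15/1
k=1  a_k=1  p_k/q_k = 16/1
k=2  a_k=3  p_k/q_k = 63/4
…
k=5  a_k=5  p_k/q_k = 789/50
…
k=9  a_k=3  p_k/q_k = 113835/7214
k=10  a_k=1  p_k/q_k = 150586/9543
…
k=14  a_k=3  p_k/q_k = 6669699/422675
k=15  a_k=1  p_k/q_k = 8553815/542076
fundamental: x₁=8553815, y₁=542076  (since 73167751054225 − 249·293846389776 = 1)

8553815 542076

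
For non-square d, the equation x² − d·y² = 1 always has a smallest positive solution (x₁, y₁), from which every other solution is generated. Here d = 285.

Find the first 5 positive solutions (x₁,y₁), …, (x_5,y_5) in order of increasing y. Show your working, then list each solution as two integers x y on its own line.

2431 144
11819521 700128
57466508671 3404022192
279402153338881 16550355197376
1358453212067130751 80467823565619920

√285 = [16; 1,7,2,7,1,32, …], period ℓ=6 (even) → k=5
step 0: (16, 1)  from 16·(1,0) + (0,1)
step 1: (17, 1)  from 1·(16,1) + (1,0)
step 2: (135, 8)  from 7·(17,1) + (16,1)
step 3: (287, 17)  from 2·(135,8) + (17,1)
step 4: (2144, 127)  from 7·(287,17) + (135,8)
step 5: (2431, 144)  from 1·(2144,127) + (287,17)
fundamental: x₁=2431, y₁=144  (since 5909761 − 285·20736 = 1)
k=2:  x_2 = 2431·2431+285·144·144 = 11819521,  y_2 = 2431·144+144·2431 = 700128
k=3:  x_3 = 2431·11819521+285·144·700128 = 57466508671,  y_3 = 2431·700128+144·11819521 = 3404022192
k=4:  x_4 = 2431·57466508671+285·144·3404022192 = 279402153338881,  y_4 = 2431·3404022192+144·57466508671 = 16550355197376
k=5:  x_5 = 2431·279402153338881+285·144·16550355197376 = 1358453212067130751,  y_5 = 2431·16550355197376+144·279402153338881 = 80467823565619920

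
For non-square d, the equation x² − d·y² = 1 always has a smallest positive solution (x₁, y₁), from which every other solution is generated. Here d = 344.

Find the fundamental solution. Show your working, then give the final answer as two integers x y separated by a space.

d=344: √d = [18; 1,1,4,1,3,1,4,1,1,36] (ℓ=10, even), read p_9/q_9
k=0  a_k=18  p_k/q_k = 18/1
…
k=2  a_k=1  p_k/q_k = 37/2
k=3  a_k=4  p_k/q_k = 167/9
k=4  a_k=1  p_k/q_k = 204/11
k=5  a_k=3  p_k/q_k = 779/42
…
k=8  a_k=1  p_k/q_k = 5694/307
k=9  a_k=1  p_k/q_k = 10405/561
→ (10405, 561).  Check: 10405²=108264025, 344·561²=108264024, difference 1.

10405 561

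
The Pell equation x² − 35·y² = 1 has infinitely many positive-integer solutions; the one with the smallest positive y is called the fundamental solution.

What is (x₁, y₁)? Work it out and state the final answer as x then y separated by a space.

6 1

√35 → a₀=5, period (1,10); ℓ=2 even so k=1
i=0: a=5 ⇒ p=5, q=1
i=1: a=1 ⇒ p=6, q=1
→ (6, 1).  Check: 6²=36, 35·1²=35, difference 1.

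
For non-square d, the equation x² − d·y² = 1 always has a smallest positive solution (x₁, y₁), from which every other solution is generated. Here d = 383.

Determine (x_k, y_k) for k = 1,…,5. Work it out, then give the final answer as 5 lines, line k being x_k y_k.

[19; 1,1,3,19,3,1,1,38] for √383; ℓ=8 ⇒ convergent index 7
k=0  a_k=19  p_k/q_k = 19/1
k=1  a_k=1  p_k/q_k = 20/1
k=2  a_k=1  p_k/q_k = 39/2
k=3  a_k=3  p_k/q_k = 137/7
k=4  a_k=19  p_k/q_k = 2642/135
k=5  a_k=3  p_k/q_k = 8063/412
k=6  a_k=1  p_k/q_k = 10705/547
k=7  a_k=1  p_k/q_k = 18768/959
(x₁, y₁) = (18768, 959);  18768² − 383·959² = 1 ✓
k=2:  x_2 = 18768·18768+383·959·959 = 704475647,  y_2 = 18768·959+959·18768 = 35997024
k=3:  x_3 = 18768·704475647+383·959·35997024 = 26443197867024,  y_3 = 18768·35997024+959·704475647 = 1351184291905
k=4:  x_4 = 18768·26443197867024+383·959·1351184291905 = 992571874432137217,  y_4 = 18768·1351184291905+959·26443197867024 = 50718053544949056
k=5:  x_5 = 18768·992571874432137217+383·959·50718053544949056 = 37257177852241504710288,  y_5 = 18768·50718053544949056+959·992571874432137217 = 1903752856512023474111

18768 959
704475647 35997024
26443197867024 1351184291905
992571874432137217 50718053544949056
37257177852241504710288 1903752856512023474111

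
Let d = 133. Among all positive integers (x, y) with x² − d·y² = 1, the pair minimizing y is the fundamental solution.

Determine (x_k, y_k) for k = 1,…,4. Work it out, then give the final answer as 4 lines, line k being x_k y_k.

2588599 224460
13401689565601 1162073863080
69383200415647777399 6016286479789825380
359210566425477440164982401 31147506330593762303822160

√133 → a₀=11, period (1,1,7,5,1,…,1,1,22); ℓ=16 even so k=15
a_0=11:  p_0=11·1+0=11,  q_0=11·0+1=1
a_1=1:  p_1=1·11+1=12,  q_1=1·1+0=1
…
a_3=7:  p_3=7·23+12=173,  q_3=7·2+1=15
…
a_5=1:  p_5=1·888+173=1061,  q_5=1·77+15=92
a_6=1:  p_6=1·1061+888=1949,  q_6=1·92+77=169
a_7=1:  p_7=1·1949+1061=3010,  q_7=1·169+92=261
a_8=2:  p_8=2·3010+1949=7969,  q_8=2·261+169=691
a_9=1:  p_9=1·7969+3010=10979,  q_9=1·691+261=952
a_10=1:  p_10=1·10979+7969=18948,  q_10=1·952+691=1643
…
a_13=7:  p_13=7·168583+29927=1210008,  q_13=7·14618+2595=104921
a_14=1:  p_14=1·1210008+168583=1378591,  q_14=1·104921+14618=119539
a_15=1:  p_15=1·1378591+1210008=2588599,  q_15=1·119539+104921=224460
→ (2588599, 224460).  Check: 2588599²=6700844782801, 133·224460²=6700844782800, difference 1.
(x_2, y_2) = (2588599·2588599 + 133·224460·224460, 2588599·224460 + 224460·2588599) = (13401689565601, 1162073863080)
(x_3, y_3) = (2588599·13401689565601 + 133·224460·1162073863080, 2588599·1162073863080 + 224460·13401689565601) = (69383200415647777399, 6016286479789825380)
(x_4, y_4) = (2588599·69383200415647777399 + 133·224460·6016286479789825380, 2588599·6016286479789825380 + 224460·69383200415647777399) = (359210566425477440164982401, 31147506330593762303822160)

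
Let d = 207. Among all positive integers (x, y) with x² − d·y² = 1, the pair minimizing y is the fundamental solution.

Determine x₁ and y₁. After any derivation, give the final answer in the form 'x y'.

d=207: √d = [14; 2,1,1,2,1,1,2,28] (ℓ=8, even), read p_7/q_7
step 0: (14, 1)  from 14·(1,0) + (0,1)
step 1: (29, 2)  from 2·(14,1) + (1,0)
step 2: (43, 3)  from 1·(29,2) + (14,1)
step 3: (72, 5)  from 1·(43,3) + (29,2)
step 4: (187, 13)  from 2·(72,5) + (43,3)
step 5: (259, 18)  from 1·(187,13) + (72,5)
step 6: (446, 31)  from 1·(259,18) + (187,13)
step 7: (1151, 80)  from 2·(446,31) + (259,18)
(x₁, y₁) = (1151, 80);  1151² − 207·80² = 1 ✓

1151 80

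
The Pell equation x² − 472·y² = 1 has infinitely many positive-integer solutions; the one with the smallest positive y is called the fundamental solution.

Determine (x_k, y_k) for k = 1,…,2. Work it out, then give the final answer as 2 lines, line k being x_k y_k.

√472 → a₀=21, period (1,2,1,1,1,…,2,1,42); ℓ=14 even so k=13
k=0  a_k=21  p_k/q_k = 21/1
…
k=4  a_k=1  p_k/q_k = 152/7
k=5  a_k=1  p_k/q_k = 239/11
k=6  a_k=4  p_k/q_k = 1108/51
k=7  a_k=5  p_k/q_k = 5779/266
k=8  a_k=4  p_k/q_k = 24224/1115
k=9  a_k=1  p_k/q_k = 30003/1381
k=10  a_k=1  p_k/q_k = 54227/2496
…
k=12  a_k=2  p_k/q_k = 222687/10250
k=13  a_k=1  p_k/q_k = 306917/14127
(x₁, y₁) = (306917, 14127);  306917² − 472·14127² = 1 ✓
(306917+14127√472)^2 = 188396089777 + 8671632918√472

306917 14127
188396089777 8671632918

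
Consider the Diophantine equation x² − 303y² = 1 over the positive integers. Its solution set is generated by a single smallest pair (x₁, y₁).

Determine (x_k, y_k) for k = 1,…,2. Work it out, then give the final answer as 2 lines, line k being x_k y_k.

[17; 2,2,5,2,2,34] for √303; ℓ=6 ⇒ convergent index 5
k=0  a_k=17  p_k/q_k = 17/1
k=1  a_k=2  p_k/q_k = 35/2
k=2  a_k=2  p_k/q_k = 87/5
k=3  a_k=5  p_k/q_k = 470/27
k=4  a_k=2  p_k/q_k = 1027/59
k=5  a_k=2  p_k/q_k = 2524/145
→ (2524, 145).  Check: 2524²=6370576, 303·145²=6370575, difference 1.
n=2: (2524,145)∘(2524,145) = (2524·2524+303·145·145, 2524·145+145·2524) = (12741151,731960)

2524 145
12741151 731960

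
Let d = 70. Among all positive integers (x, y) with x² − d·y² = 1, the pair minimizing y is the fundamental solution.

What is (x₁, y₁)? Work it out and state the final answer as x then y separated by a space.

251 30

√70 → a₀=8, period (2,1,2,1,2,16); ℓ=6 even so k=5
i=0: a=8 ⇒ p=8, q=1
i=1: a=2 ⇒ p=17, q=2
i=2: a=1 ⇒ p=25, q=3
i=3: a=2 ⇒ p=67, q=8
i=4: a=1 ⇒ p=92, q=11
i=5: a=2 ⇒ p=251, q=30
(x₁, y₁) = (251, 30);  251² − 70·30² = 1 ✓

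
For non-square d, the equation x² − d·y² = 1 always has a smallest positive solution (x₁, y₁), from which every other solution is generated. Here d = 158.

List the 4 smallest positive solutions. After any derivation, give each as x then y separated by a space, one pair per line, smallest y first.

7743 616
119908097 9539376
1856896782399 147726776120
28755903452322817 2287696845454944

[12; 1,1,3,12,3,1,1,24] for √158; ℓ=8 ⇒ convergent index 7
a_0=12:  p_0=12·1+0=12,  q_0=12·0+1=1
…
a_5=3:  p_5=3·1081+88=3331,  q_5=3·86+7=265
a_6=1:  p_6=1·3331+1081=4412,  q_6=1·265+86=351
a_7=1:  p_7=1·4412+3331=7743,  q_7=1·351+265=616
fundamental: x₁=7743, y₁=616  (since 59954049 − 158·379456 = 1)
(7743+616√158)^2 = 119908097 + 9539376√158
(7743+616√158)^3 = 1856896782399 + 147726776120√158
(7743+616√158)^4 = 28755903452322817 + 2287696845454944√158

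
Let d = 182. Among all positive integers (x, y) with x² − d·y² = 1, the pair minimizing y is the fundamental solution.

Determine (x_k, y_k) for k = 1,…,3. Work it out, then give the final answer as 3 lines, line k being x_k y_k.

√182 → a₀=13, period (2,26); ℓ=2 even so k=1
a_0=13:  p_0=13·1+0=13,  q_0=13·0+1=1
a_1=2:  p_1=2·13+1=27,  q_1=2·1+0=2
→ (27, 2).  Check: 27²=729, 182·2²=728, difference 1.
k=2:  x_2 = 27·27+182·2·2 = 1457,  y_2 = 27·2+2·27 = 108
k=3:  x_3 = 27·1457+182·2·108 = 78651,  y_3 = 27·108+2·1457 = 5830

27 2
1457 108
78651 5830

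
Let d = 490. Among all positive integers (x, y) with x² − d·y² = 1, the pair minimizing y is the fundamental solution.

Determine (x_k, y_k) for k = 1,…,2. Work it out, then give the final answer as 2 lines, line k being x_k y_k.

1039681 46968
2161873163521 97663474416

√490 → a₀=22, period (7,2,1,4,4,4,1,2,7,44); ℓ=10 even so k=9
step 0: (22, 1)  from 22·(1,0) + (0,1)
step 1: (155, 7)  from 7·(22,1) + (1,0)
step 2: (332, 15)  from 2·(155,7) + (22,1)
step 3: (487, 22)  from 1·(332,15) + (155,7)
step 4: (2280, 103)  from 4·(487,22) + (332,15)
step 5: (9607, 434)  from 4·(2280,103) + (487,22)
step 6: (40708, 1839)  from 4·(9607,434) + (2280,103)
step 7: (50315, 2273)  from 1·(40708,1839) + (9607,434)
step 8: (141338, 6385)  from 2·(50315,2273) + (40708,1839)
step 9: (1039681, 46968)  from 7·(141338,6385) + (50315,2273)
fundamental: x₁=1039681, y₁=46968  (since 1080936581761 − 490·2205993024 = 1)
n=2: (1039681,46968)∘(1039681,46968) = (1039681·1039681+490·46968·46968, 1039681·46968+46968·1039681) = (2161873163521,97663474416)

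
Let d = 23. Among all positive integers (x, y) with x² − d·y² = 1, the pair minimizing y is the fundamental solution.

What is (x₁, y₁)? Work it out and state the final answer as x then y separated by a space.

√23 = [4; 1,3,1,8, …], period ℓ=4 (even) → k=3
step 0: (4, 1)  from 4·(1,0) + (0,1)
step 1: (5, 1)  from 1·(4,1) + (1,0)
step 2: (19, 4)  from 3·(5,1) + (4,1)
step 3: (24, 5)  from 1·(19,4) + (5,1)
→ (24, 5).  Check: 24²=576, 23·5²=575, difference 1.

24 5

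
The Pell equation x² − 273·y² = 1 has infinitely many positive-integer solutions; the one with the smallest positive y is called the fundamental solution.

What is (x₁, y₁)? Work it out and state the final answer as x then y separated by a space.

[16; 1,1,10,1,1,32] for √273; ℓ=6 ⇒ convergent index 5
step 0: (16, 1)  from 16·(1,0) + (0,1)
step 1: (17, 1)  from 1·(16,1) + (1,0)
step 2: (33, 2)  from 1·(17,1) + (16,1)
…
step 4: (380, 23)  from 1·(347,21) + (33,2)
step 5: (727, 44)  from 1·(380,23) + (347,21)
(x₁, y₁) = (727, 44);  727² − 273·44² = 1 ✓

727 44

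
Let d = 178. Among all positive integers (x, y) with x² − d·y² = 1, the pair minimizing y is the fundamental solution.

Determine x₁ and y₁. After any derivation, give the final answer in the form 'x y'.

√178 → a₀=13, period (2,1,12,1,2,26); ℓ=6 even so k=5
k=0  a_k=13  p_k/q_k = 13/1
k=1  a_k=2  p_k/q_k = 27/2
k=2  a_k=1  p_k/q_k = 40/3
k=3  a_k=12  p_k/q_k = 507/38
k=4  a_k=1  p_k/q_k = 547/41
k=5  a_k=2  p_k/q_k = 1601/120
(x₁, y₁) = (1601, 120);  1601² − 178·120² = 1 ✓

1601 120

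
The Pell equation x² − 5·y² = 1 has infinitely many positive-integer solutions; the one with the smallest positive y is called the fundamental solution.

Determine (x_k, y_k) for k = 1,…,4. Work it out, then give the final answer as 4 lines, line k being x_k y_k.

9 4
161 72
2889 1292
51841 23184

√5 → a₀=2, period (4); ℓ=1 odd so k=1
step 0: (2, 1)  from 2·(1,0) + (0,1)
step 1: (9, 4)  from 4·(2,1) + (1,0)
→ (9, 4).  Check: 9²=81, 5·4²=80, difference 1.
k=2:  x_2 = 9·9+5·4·4 = 161,  y_2 = 9·4+4·9 = 72
k=3:  x_3 = 9·161+5·4·72 = 2889,  y_3 = 9·72+4·161 = 1292
k=4:  x_4 = 9·2889+5·4·1292 = 51841,  y_4 = 9·1292+4·2889 = 23184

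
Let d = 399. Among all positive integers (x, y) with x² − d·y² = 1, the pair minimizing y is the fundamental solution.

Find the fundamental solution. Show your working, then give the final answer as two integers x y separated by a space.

20 1

√399 = [19; 1,38, …], period ℓ=2 (even) → k=1
k=0  a_k=19  p_k/q_k = 19/1
k=1  a_k=1  p_k/q_k = 20/1
fundamental: x₁=20, y₁=1  (since 400 − 399·1 = 1)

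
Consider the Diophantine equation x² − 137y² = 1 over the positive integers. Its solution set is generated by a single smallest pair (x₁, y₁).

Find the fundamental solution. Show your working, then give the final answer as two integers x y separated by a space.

√137 → a₀=11, period (1,2,2,1,1,2,2,1,22); ℓ=9 odd so k=17
i=0: a=11 ⇒ p=11, q=1
…
i=2: a=2 ⇒ p=35, q=3
…
i=7: a=2 ⇒ p=1229, q=105
i=8: a=1 ⇒ p=1744, q=149
i=9: a=22 ⇒ p=39597, q=3383
…
i=12: a=2 ⇒ p=285899, q=24426
i=13: a=1 ⇒ p=408178, q=34873
…
i=16: a=2 ⇒ p=4286741, q=366241
i=17: a=1 ⇒ p=6083073, q=519712
(x₁, y₁) = (6083073, 519712);  6083073² − 137·519712² = 1 ✓

6083073 519712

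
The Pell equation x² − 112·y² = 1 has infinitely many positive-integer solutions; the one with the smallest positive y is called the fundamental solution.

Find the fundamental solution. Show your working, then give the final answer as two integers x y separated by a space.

127 12

√112 → a₀=10, period (1,1,2,1,1,20); ℓ=6 even so k=5
step 0: (10, 1)  from 10·(1,0) + (0,1)
step 1: (11, 1)  from 1·(10,1) + (1,0)
…
step 4: (74, 7)  from 1·(53,5) + (21,2)
step 5: (127, 12)  from 1·(74,7) + (53,5)
→ (127, 12).  Check: 127²=16129, 112·12²=16128, difference 1.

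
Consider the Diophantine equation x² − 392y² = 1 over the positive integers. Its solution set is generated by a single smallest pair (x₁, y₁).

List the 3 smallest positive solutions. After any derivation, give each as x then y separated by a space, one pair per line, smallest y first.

[19; 1,3,1,38] for √392; ℓ=4 ⇒ convergent index 3
i=0: a=19 ⇒ p=19, q=1
…
i=2: a=3 ⇒ p=79, q=4
i=3: a=1 ⇒ p=99, q=5
(x₁, y₁) = (99, 5);  99² − 392·5² = 1 ✓
n=2: (99,5)∘(99,5) = (99·99+392·5·5, 99·5+5·99) = (19601,990)
n=3: (19601,990)∘(99,5) = (99·19601+392·5·990, 99·990+5·19601) = (3880899,196015)

99 5
19601 990
3880899 196015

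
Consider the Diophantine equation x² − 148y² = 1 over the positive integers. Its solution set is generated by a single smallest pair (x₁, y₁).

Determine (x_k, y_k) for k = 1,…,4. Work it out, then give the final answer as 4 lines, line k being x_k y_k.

73 6
10657 876
1555849 127890
227143297 18671064

[12; 6,24] for √148; ℓ=2 ⇒ convergent index 1
a_0=12:  p_0=12·1+0=12,  q_0=12·0+1=1
a_1=6:  p_1=6·12+1=73,  q_1=6·1+0=6
→ (73, 6).  Check: 73²=5329, 148·6²=5328, difference 1.
n=2: (73,6)∘(73,6) = (73·73+148·6·6, 73·6+6·73) = (10657,876)
n=3: (10657,876)∘(73,6) = (73·10657+148·6·876, 73·876+6·10657) = (1555849,127890)
n=4: (1555849,127890)∘(73,6) = (73·1555849+148·6·127890, 73·127890+6·1555849) = (227143297,18671064)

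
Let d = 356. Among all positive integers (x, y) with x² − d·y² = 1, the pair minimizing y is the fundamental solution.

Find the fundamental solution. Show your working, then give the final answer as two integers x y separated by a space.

500001 26500

d=356: √d = [18; 1,6,1,1,2,…,6,1,36] (ℓ=14, even), read p_13/q_13
k=0  a_k=18  p_k/q_k = 18/1
k=1  a_k=1  p_k/q_k = 19/1
k=2  a_k=6  p_k/q_k = 132/7
k=3  a_k=1  p_k/q_k = 151/8
k=4  a_k=1  p_k/q_k = 283/15
k=5  a_k=2  p_k/q_k = 717/38
…
k=7  a_k=8  p_k/q_k = 8717/462
k=8  a_k=1  p_k/q_k = 9717/515
k=9  a_k=2  p_k/q_k = 28151/1492
k=10  a_k=1  p_k/q_k = 37868/2007
k=11  a_k=1  p_k/q_k = 66019/3499
k=12  a_k=6  p_k/q_k = 433982/23001
k=13  a_k=1  p_k/q_k = 500001/26500
fundamental: x₁=500001, y₁=26500  (since 250001000001 − 356·702250000 = 1)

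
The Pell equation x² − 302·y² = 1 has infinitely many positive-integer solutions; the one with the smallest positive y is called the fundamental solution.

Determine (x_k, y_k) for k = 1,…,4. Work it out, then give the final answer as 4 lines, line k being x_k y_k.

4276623 246092
36579008568257 2104885414632
312869258720405635599 18003602753159249380
2676047735673238042056036097 153989243234046232237072848

√302 = [17; 2,1,1,1,4,…,1,2,34, …], period ℓ=16 (even) → k=15
a_0=17:  p_0=17·1+0=17,  q_0=17·0+1=1
…
a_2=1:  p_2=1·35+17=52,  q_2=1·2+1=3
…
a_4=1:  p_4=1·87+52=139,  q_4=1·5+3=8
…
a_6=2:  p_6=2·643+139=1425,  q_6=2·37+8=82
…
a_8=16:  p_8=16·2068+1425=34513,  q_8=16·119+82=1986
a_9=1:  p_9=1·34513+2068=36581,  q_9=1·1986+119=2105
…
a_14=1:  p_14=1·1042237+574956=1617193,  q_14=1·59974+33085=93059
a_15=2:  p_15=2·1617193+1042237=4276623,  q_15=2·93059+59974=246092
→ (4276623, 246092).  Check: 4276623²=18289504284129, 302·246092²=18289504284128, difference 1.
(x_2, y_2) = (4276623·4276623 + 302·246092·246092, 4276623·246092 + 246092·4276623) = (36579008568257, 2104885414632)
(x_3, y_3) = (4276623·36579008568257 + 302·246092·2104885414632, 4276623·2104885414632 + 246092·36579008568257) = (312869258720405635599, 18003602753159249380)
(x_4, y_4) = (4276623·312869258720405635599 + 302·246092·18003602753159249380, 4276623·18003602753159249380 + 246092·312869258720405635599) = (2676047735673238042056036097, 153989243234046232237072848)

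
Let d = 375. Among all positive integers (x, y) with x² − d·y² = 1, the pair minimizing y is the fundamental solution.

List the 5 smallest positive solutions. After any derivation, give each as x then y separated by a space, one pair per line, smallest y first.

[19; 2,1,2,1,5,1,2,1,2,38] for √375; ℓ=10 ⇒ convergent index 9
step 0: (19, 1)  from 19·(1,0) + (0,1)
step 1: (39, 2)  from 2·(19,1) + (1,0)
step 2: (58, 3)  from 1·(39,2) + (19,1)
step 3: (155, 8)  from 2·(58,3) + (39,2)
step 4: (213, 11)  from 1·(155,8) + (58,3)
step 5: (1220, 63)  from 5·(213,11) + (155,8)
step 6: (1433, 74)  from 1·(1220,63) + (213,11)
…
step 8: (5519, 285)  from 1·(4086,211) + (1433,74)
step 9: (15124, 781)  from 2·(5519,285) + (4086,211)
→ (15124, 781).  Check: 15124²=228735376, 375·781²=228735375, difference 1.
k=2:  x_2 = 15124·15124+375·781·781 = 457470751,  y_2 = 15124·781+781·15124 = 23623688
k=3:  x_3 = 15124·457470751+375·781·23623688 = 13837575261124,  y_3 = 15124·23623688+781·457470751 = 714569313843
k=4:  x_4 = 15124·13837575261124+375·781·714569313843 = 418558976041008001,  y_4 = 15124·714569313843+781·13837575261124 = 21614292581499376
k=5:  x_5 = 15124·418558976041008001+375·781·21614292581499376 = 12660571893450834753124,  y_5 = 15124·21614292581499376+781·418558976041008001 = 653789121290623811405

15124 781
457470751 23623688
13837575261124 714569313843
418558976041008001 21614292581499376
12660571893450834753124 653789121290623811405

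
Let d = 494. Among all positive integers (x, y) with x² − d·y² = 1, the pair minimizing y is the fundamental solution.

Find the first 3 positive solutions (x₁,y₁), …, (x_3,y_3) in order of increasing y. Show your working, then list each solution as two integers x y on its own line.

73035 3286
10668222449 479986020
1558307253052395 70111557938114

[22; 4,2,2,1,2,1,2,2,4,44] for √494; ℓ=10 ⇒ convergent index 9
a_0=22:  p_0=22·1+0=22,  q_0=22·0+1=1
…
a_3=2:  p_3=2·200+89=489,  q_3=2·9+4=22
…
a_5=2:  p_5=2·689+489=1867,  q_5=2·31+22=84
a_6=1:  p_6=1·1867+689=2556,  q_6=1·84+31=115
…
a_8=2:  p_8=2·6979+2556=16514,  q_8=2·314+115=743
a_9=4:  p_9=4·16514+6979=73035,  q_9=4·743+314=3286
→ (73035, 3286).  Check: 73035²=5334111225, 494·3286²=5334111224, difference 1.
n=2: (73035,3286)∘(73035,3286) = (73035·73035+494·3286·3286, 73035·3286+3286·73035) = (10668222449,479986020)
n=3: (10668222449,479986020)∘(73035,3286) = (73035·10668222449+494·3286·479986020, 73035·479986020+3286·10668222449) = (1558307253052395,70111557938114)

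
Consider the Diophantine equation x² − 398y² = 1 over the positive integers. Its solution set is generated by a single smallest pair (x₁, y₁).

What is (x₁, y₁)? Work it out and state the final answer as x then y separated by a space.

√398 = [19; 1,18,1,38, …], period ℓ=4 (even) → k=3
k=0  a_k=19  p_k/q_k = 19/1
…
k=2  a_k=18  p_k/q_k = 379/19
k=3  a_k=1  p_k/q_k = 399/20
(x₁, y₁) = (399, 20);  399² − 398·20² = 1 ✓

399 20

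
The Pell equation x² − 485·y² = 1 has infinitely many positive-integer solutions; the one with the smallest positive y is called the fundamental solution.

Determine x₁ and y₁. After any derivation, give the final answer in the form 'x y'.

969 44

√485 → a₀=22, period (44); ℓ=1 odd so k=1
k=0  a_k=22  p_k/q_k = 22/1
k=1  a_k=44  p_k/q_k = 969/44
→ (969, 44).  Check: 969²=938961, 485·44²=938960, difference 1.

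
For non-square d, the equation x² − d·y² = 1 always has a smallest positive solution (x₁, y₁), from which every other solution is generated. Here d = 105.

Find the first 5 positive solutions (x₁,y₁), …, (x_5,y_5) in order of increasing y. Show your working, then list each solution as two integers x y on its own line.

d=105: √d = [10; 4,20] (ℓ=2, even), read p_1/q_1
step 0: (10, 1)  from 10·(1,0) + (0,1)
step 1: (41, 4)  from 4·(10,1) + (1,0)
(x₁, y₁) = (41, 4);  41² − 105·4² = 1 ✓
(x_2, y_2) = (41·41 + 105·4·4, 41·4 + 4·41) = (3361, 328)
(x_3, y_3) = (41·3361 + 105·4·328, 41·328 + 4·3361) = (275561, 26892)
(x_4, y_4) = (41·275561 + 105·4·26892, 41·26892 + 4·275561) = (22592641, 2204816)
(x_5, y_5) = (41·22592641 + 105·4·2204816, 41·2204816 + 4·22592641) = (1852321001, 180768020)

41 4
3361 328
275561 26892
22592641 2204816
1852321001 180768020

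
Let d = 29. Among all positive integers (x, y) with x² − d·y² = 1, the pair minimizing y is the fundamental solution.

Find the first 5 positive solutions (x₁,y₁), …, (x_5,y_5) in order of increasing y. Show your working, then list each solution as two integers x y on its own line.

d=29: √d = [5; 2,1,1,2,10] (ℓ=5, odd), read p_9/q_9
a_0=5:  p_0=5·1+0=5,  q_0=5·0+1=1
a_1=2:  p_1=2·5+1=11,  q_1=2·1+0=2
a_2=1:  p_2=1·11+5=16,  q_2=1·2+1=3
…
a_4=2:  p_4=2·27+16=70,  q_4=2·5+3=13
a_5=10:  p_5=10·70+27=727,  q_5=10·13+5=135
…
a_8=1:  p_8=1·2251+1524=3775,  q_8=1·418+283=701
a_9=2:  p_9=2·3775+2251=9801,  q_9=2·701+418=1820
→ (9801, 1820).  Check: 9801²=96059601, 29·1820²=96059600, difference 1.
n=2: (9801,1820)∘(9801,1820) = (9801·9801+29·1820·1820, 9801·1820+1820·9801) = (192119201,35675640)
n=3: (192119201,35675640)∘(9801,1820) = (9801·192119201+29·1820·35675640, 9801·35675640+1820·192119201) = (3765920568201,699313893460)
n=4: (3765920568201,699313893460)∘(9801,1820) = (9801·3765920568201+29·1820·699313893460, 9801·699313893460+1820·3765920568201) = (73819574785756801,13707950903927280)
n=5: (73819574785756801,13707950903927280)∘(9801,1820) = (9801·73819574785756801+29·1820·13707950903927280, 9801·13707950903927280+1820·73819574785756801) = (1447011301184484245001,268703252919468649100)

9801 1820
192119201 35675640
3765920568201 699313893460
73819574785756801 13707950903927280
1447011301184484245001 268703252919468649100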